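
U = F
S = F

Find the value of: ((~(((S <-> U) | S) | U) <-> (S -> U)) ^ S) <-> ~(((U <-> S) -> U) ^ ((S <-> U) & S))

F

S <-> U = F <-> F = T
(S <-> U) | S = T | F = T
((S <-> U) | S) | U = T | F = T
~(((S <-> U) | S) | U) = ~T = F
S -> U = F -> F = T
~(((S <-> U) | S) | U) <-> (S -> U) = F <-> T = F
(~(((S <-> U) | S) | U) <-> (S -> U)) ^ S = F ^ F = F
U <-> S = F <-> F = T
(U <-> S) -> U = T -> F = F
S <-> U = F <-> F = T
(S <-> U) & S = T & F = F
((U <-> S) -> U) ^ ((S <-> U) & S) = F ^ F = F
~(((U <-> S) -> U) ^ ((S <-> U) & S)) = ~F = T
((~(((S <-> U) | S) | U) <-> (S -> U)) ^ S) <-> ~(((U <-> S) -> U) ^ ((S <-> U) & S)) = F <-> T = F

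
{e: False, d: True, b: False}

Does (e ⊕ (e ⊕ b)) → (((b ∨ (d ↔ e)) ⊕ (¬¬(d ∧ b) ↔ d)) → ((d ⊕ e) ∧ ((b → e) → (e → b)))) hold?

True

e ⊕ b = False ⊕ False = False
e ⊕ (e ⊕ b) = False ⊕ False = False
d ↔ e = True ↔ False = False
b ∨ (d ↔ e) = False ∨ False = False
d ∧ b = True ∧ False = False
¬(d ∧ b) = ¬False = True
¬¬(d ∧ b) = ¬True = False
¬¬(d ∧ b) ↔ d = False ↔ True = False
(b ∨ (d ↔ e)) ⊕ (¬¬(d ∧ b) ↔ d) = False ⊕ False = False
d ⊕ e = True ⊕ False = True
b → e = False → False = True
e → b = False → False = True
(b → e) → (e → b) = True → True = True
(d ⊕ e) ∧ ((b → e) → (e → b)) = True ∧ True = True
((b ∨ (d ↔ e)) ⊕ (¬¬(d ∧ b) ↔ d)) → ((d ⊕ e) ∧ ((b → e) → (e → b))) = False → True = True
(e ⊕ (e ⊕ b)) → (((b ∨ (d ↔ e)) ⊕ (¬¬(d ∧ b) ↔ d)) → ((d ⊕ e) ∧ ((b → e) → (e → b)))) = False → True = True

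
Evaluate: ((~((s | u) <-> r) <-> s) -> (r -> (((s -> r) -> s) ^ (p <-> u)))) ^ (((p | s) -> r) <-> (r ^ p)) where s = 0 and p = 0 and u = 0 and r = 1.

s | u = 0 | 0 = 0
(s | u) <-> r = 0 <-> 1 = 0
~((s | u) <-> r) = ~0 = 1
~((s | u) <-> r) <-> s = 1 <-> 0 = 0
s -> r = 0 -> 1 = 1
(s -> r) -> s = 1 -> 0 = 0
p <-> u = 0 <-> 0 = 1
((s -> r) -> s) ^ (p <-> u) = 0 ^ 1 = 1
r -> (((s -> r) -> s) ^ (p <-> u)) = 1 -> 1 = 1
(~((s | u) <-> r) <-> s) -> (r -> (((s -> r) -> s) ^ (p <-> u))) = 0 -> 1 = 1
p | s = 0 | 0 = 0
(p | s) -> r = 0 -> 1 = 1
r ^ p = 1 ^ 0 = 1
((p | s) -> r) <-> (r ^ p) = 1 <-> 1 = 1
((~((s | u) <-> r) <-> s) -> (r -> (((s -> r) -> s) ^ (p <-> u)))) ^ (((p | s) -> r) <-> (r ^ p)) = 1 ^ 1 = 0

0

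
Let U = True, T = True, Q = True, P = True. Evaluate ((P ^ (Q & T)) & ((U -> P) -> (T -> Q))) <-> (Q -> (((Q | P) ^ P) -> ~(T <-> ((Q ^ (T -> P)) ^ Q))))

False

Q & T = True & True = True
P ^ (Q & T) = True ^ True = False
U -> P = True -> True = True
T -> Q = True -> True = True
(U -> P) -> (T -> Q) = True -> True = True
(P ^ (Q & T)) & ((U -> P) -> (T -> Q)) = False & True = False
Q | P = True | True = True
(Q | P) ^ P = True ^ True = False
T -> P = True -> True = True
Q ^ (T -> P) = True ^ True = False
(Q ^ (T -> P)) ^ Q = False ^ True = True
T <-> ((Q ^ (T -> P)) ^ Q) = True <-> True = True
~(T <-> ((Q ^ (T -> P)) ^ Q)) = ~True = False
((Q | P) ^ P) -> ~(T <-> ((Q ^ (T -> P)) ^ Q)) = False -> False = True
Q -> (((Q | P) ^ P) -> ~(T <-> ((Q ^ (T -> P)) ^ Q))) = True -> True = True
((P ^ (Q & T)) & ((U -> P) -> (T -> Q))) <-> (Q -> (((Q | P) ^ P) -> ~(T <-> ((Q ^ (T -> P)) ^ Q)))) = False <-> True = False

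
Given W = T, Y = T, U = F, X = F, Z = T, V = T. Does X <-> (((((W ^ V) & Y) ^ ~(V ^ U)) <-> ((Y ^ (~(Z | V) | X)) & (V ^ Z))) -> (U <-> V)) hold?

T

Substituting W=T, Y=T, U=F, X=F, Z=T, V=T:
W ^ V = T ^ T = F
(W ^ V) & Y = F & T = F
V ^ U = T ^ F = T
~(V ^ U) = ~T = F
((W ^ V) & Y) ^ ~(V ^ U) = F ^ F = F
Z | V = T | T = T
~(Z | V) = ~T = F
~(Z | V) | X = F | F = F
Y ^ (~(Z | V) | X) = T ^ F = T
V ^ Z = T ^ T = F
(Y ^ (~(Z | V) | X)) & (V ^ Z) = T & F = F
(((W ^ V) & Y) ^ ~(V ^ U)) <-> ((Y ^ (~(Z | V) | X)) & (V ^ Z)) = F <-> F = T
U <-> V = F <-> T = F
((((W ^ V) & Y) ^ ~(V ^ U)) <-> ((Y ^ (~(Z | V) | X)) & (V ^ Z))) -> (U <-> V) = T -> F = F
X <-> (((((W ^ V) & Y) ^ ~(V ^ U)) <-> ((Y ^ (~(Z | V) | X)) & (V ^ Z))) -> (U <-> V)) = F <-> F = T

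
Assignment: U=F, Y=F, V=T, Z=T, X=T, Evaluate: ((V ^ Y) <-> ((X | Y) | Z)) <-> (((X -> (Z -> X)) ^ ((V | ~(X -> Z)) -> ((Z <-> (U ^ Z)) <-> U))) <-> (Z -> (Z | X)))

Substituting U=F, Y=F, V=T, Z=T, X=T:
V ^ Y = T ^ F = T
X | Y = T | F = T
(X | Y) | Z = T | T = T
(V ^ Y) <-> ((X | Y) | Z) = T <-> T = T
Z -> X = T -> T = T
X -> (Z -> X) = T -> T = T
X -> Z = T -> T = T
~(X -> Z) = ~T = F
V | ~(X -> Z) = T | F = T
U ^ Z = F ^ T = T
Z <-> (U ^ Z) = T <-> T = T
(Z <-> (U ^ Z)) <-> U = T <-> F = F
(V | ~(X -> Z)) -> ((Z <-> (U ^ Z)) <-> U) = T -> F = F
(X -> (Z -> X)) ^ ((V | ~(X -> Z)) -> ((Z <-> (U ^ Z)) <-> U)) = T ^ F = T
Z | X = T | T = T
Z -> (Z | X) = T -> T = T
((X -> (Z -> X)) ^ ((V | ~(X -> Z)) -> ((Z <-> (U ^ Z)) <-> U))) <-> (Z -> (Z | X)) = T <-> T = T
((V ^ Y) <-> ((X | Y) | Z)) <-> (((X -> (Z -> X)) ^ ((V | ~(X -> Z)) -> ((Z <-> (U ^ Z)) <-> U))) <-> (Z -> (Z | X))) = T <-> T = T

T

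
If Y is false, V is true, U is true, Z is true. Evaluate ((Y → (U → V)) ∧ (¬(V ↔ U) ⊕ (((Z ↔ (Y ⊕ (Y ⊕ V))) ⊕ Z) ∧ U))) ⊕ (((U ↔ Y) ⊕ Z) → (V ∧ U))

T

U → V = T → T = T
Y → (U → V) = F → T = T
V ↔ U = T ↔ T = T
¬(V ↔ U) = ¬T = F
Y ⊕ V = F ⊕ T = T
Y ⊕ (Y ⊕ V) = F ⊕ T = T
Z ↔ (Y ⊕ (Y ⊕ V)) = T ↔ T = T
(Z ↔ (Y ⊕ (Y ⊕ V))) ⊕ Z = T ⊕ T = F
((Z ↔ (Y ⊕ (Y ⊕ V))) ⊕ Z) ∧ U = F ∧ T = F
¬(V ↔ U) ⊕ (((Z ↔ (Y ⊕ (Y ⊕ V))) ⊕ Z) ∧ U) = F ⊕ F = F
(Y → (U → V)) ∧ (¬(V ↔ U) ⊕ (((Z ↔ (Y ⊕ (Y ⊕ V))) ⊕ Z) ∧ U)) = T ∧ F = F
U ↔ Y = T ↔ F = F
(U ↔ Y) ⊕ Z = F ⊕ T = T
V ∧ U = T ∧ T = T
((U ↔ Y) ⊕ Z) → (V ∧ U) = T → T = T
((Y → (U → V)) ∧ (¬(V ↔ U) ⊕ (((Z ↔ (Y ⊕ (Y ⊕ V))) ⊕ Z) ∧ U))) ⊕ (((U ↔ Y) ⊕ Z) → (V ∧ U)) = F ⊕ T = T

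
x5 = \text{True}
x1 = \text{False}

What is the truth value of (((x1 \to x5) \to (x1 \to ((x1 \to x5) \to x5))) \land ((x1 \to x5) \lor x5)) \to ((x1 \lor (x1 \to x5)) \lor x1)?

x1 \to x5 = \text{False} \to \text{True} = \text{True}
x1 \to x5 = \text{False} \to \text{True} = \text{True}
(x1 \to x5) \to x5 = \text{True} \to \text{True} = \text{True}
x1 \to ((x1 \to x5) \to x5) = \text{False} \to \text{True} = \text{True}
(x1 \to x5) \to (x1 \to ((x1 \to x5) \to x5)) = \text{True} \to \text{True} = \text{True}
x1 \to x5 = \text{False} \to \text{True} = \text{True}
(x1 \to x5) \lor x5 = \text{True} \lor \text{True} = \text{True}
((x1 \to x5) \to (x1 \to ((x1 \to x5) \to x5))) \land ((x1 \to x5) \lor x5) = \text{True} \land \text{True} = \text{True}
x1 \to x5 = \text{False} \to \text{True} = \text{True}
x1 \lor (x1 \to x5) = \text{False} \lor \text{True} = \text{True}
(x1 \lor (x1 \to x5)) \lor x1 = \text{True} \lor \text{False} = \text{True}
(((x1 \to x5) \to (x1 \to ((x1 \to x5) \to x5))) \land ((x1 \to x5) \lor x5)) \to ((x1 \lor (x1 \to x5)) \lor x1) = \text{True} \to \text{True} = \text{True}

\text{True}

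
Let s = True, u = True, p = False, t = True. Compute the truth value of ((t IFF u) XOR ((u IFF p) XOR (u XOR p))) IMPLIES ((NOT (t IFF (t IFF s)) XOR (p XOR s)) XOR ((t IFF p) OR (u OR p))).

True

t IFF u = True IFF True = True
u IFF p = True IFF False = False
u XOR p = True XOR False = True
(u IFF p) XOR (u XOR p) = False XOR True = True
(t IFF u) XOR ((u IFF p) XOR (u XOR p)) = True XOR True = False
t IFF s = True IFF True = True
t IFF (t IFF s) = True IFF True = True
NOT (t IFF (t IFF s)) = NOT True = False
p XOR s = False XOR True = True
NOT (t IFF (t IFF s)) XOR (p XOR s) = False XOR True = True
t IFF p = True IFF False = False
u OR p = True OR False = True
(t IFF p) OR (u OR p) = False OR True = True
(NOT (t IFF (t IFF s)) XOR (p XOR s)) XOR ((t IFF p) OR (u OR p)) = True XOR True = False
((t IFF u) XOR ((u IFF p) XOR (u XOR p))) IMPLIES ((NOT (t IFF (t IFF s)) XOR (p XOR s)) XOR ((t IFF p) OR (u OR p))) = False IMPLIES False = True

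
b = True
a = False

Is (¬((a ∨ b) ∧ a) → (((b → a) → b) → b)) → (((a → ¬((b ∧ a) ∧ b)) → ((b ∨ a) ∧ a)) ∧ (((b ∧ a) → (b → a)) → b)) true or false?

a ∨ b = False ∨ True = True
(a ∨ b) ∧ a = True ∧ False = False
¬((a ∨ b) ∧ a) = ¬False = True
b → a = True → False = False
(b → a) → b = False → True = True
((b → a) → b) → b = True → True = True
¬((a ∨ b) ∧ a) → (((b → a) → b) → b) = True → True = True
b ∧ a = True ∧ False = False
(b ∧ a) ∧ b = False ∧ True = False
¬((b ∧ a) ∧ b) = ¬False = True
a → ¬((b ∧ a) ∧ b) = False → True = True
b ∨ a = True ∨ False = True
(b ∨ a) ∧ a = True ∧ False = False
(a → ¬((b ∧ a) ∧ b)) → ((b ∨ a) ∧ a) = True → False = False
b ∧ a = True ∧ False = False
b → a = True → False = False
(b ∧ a) → (b → a) = False → False = True
((b ∧ a) → (b → a)) → b = True → True = True
((a → ¬((b ∧ a) ∧ b)) → ((b ∨ a) ∧ a)) ∧ (((b ∧ a) → (b → a)) → b) = False ∧ True = False
(¬((a ∨ b) ∧ a) → (((b → a) → b) → b)) → (((a → ¬((b ∧ a) ∧ b)) → ((b ∨ a) ∧ a)) ∧ (((b ∧ a) → (b → a)) → b)) = True → False = False

False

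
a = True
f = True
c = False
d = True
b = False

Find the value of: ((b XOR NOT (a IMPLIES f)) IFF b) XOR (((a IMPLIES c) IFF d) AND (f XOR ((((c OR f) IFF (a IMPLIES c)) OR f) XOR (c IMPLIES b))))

Substituting a=True, f=True, c=False, d=True, b=False:
a IMPLIES f = True IMPLIES True = True
NOT (a IMPLIES f) = NOT True = False
b XOR NOT (a IMPLIES f) = False XOR False = False
(b XOR NOT (a IMPLIES f)) IFF b = False IFF False = True
a IMPLIES c = True IMPLIES False = False
(a IMPLIES c) IFF d = False IFF True = False
c OR f = False OR True = True
a IMPLIES c = True IMPLIES False = False
(c OR f) IFF (a IMPLIES c) = True IFF False = False
((c OR f) IFF (a IMPLIES c)) OR f = False OR True = True
c IMPLIES b = False IMPLIES False = True
(((c OR f) IFF (a IMPLIES c)) OR f) XOR (c IMPLIES b) = True XOR True = False
f XOR ((((c OR f) IFF (a IMPLIES c)) OR f) XOR (c IMPLIES b)) = True XOR False = True
((a IMPLIES c) IFF d) AND (f XOR ((((c OR f) IFF (a IMPLIES c)) OR f) XOR (c IMPLIES b))) = False AND True = False
((b XOR NOT (a IMPLIES f)) IFF b) XOR (((a IMPLIES c) IFF d) AND (f XOR ((((c OR f) IFF (a IMPLIES c)) OR f) XOR (c IMPLIES b)))) = True XOR False = True

True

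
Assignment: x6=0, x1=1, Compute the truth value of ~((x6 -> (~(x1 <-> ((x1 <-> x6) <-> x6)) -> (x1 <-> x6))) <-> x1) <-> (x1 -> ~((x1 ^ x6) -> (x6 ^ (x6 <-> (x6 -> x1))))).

x1 <-> x6 = 1 <-> 0 = 0
(x1 <-> x6) <-> x6 = 0 <-> 0 = 1
x1 <-> ((x1 <-> x6) <-> x6) = 1 <-> 1 = 1
~(x1 <-> ((x1 <-> x6) <-> x6)) = ~1 = 0
x1 <-> x6 = 1 <-> 0 = 0
~(x1 <-> ((x1 <-> x6) <-> x6)) -> (x1 <-> x6) = 0 -> 0 = 1
x6 -> (~(x1 <-> ((x1 <-> x6) <-> x6)) -> (x1 <-> x6)) = 0 -> 1 = 1
(x6 -> (~(x1 <-> ((x1 <-> x6) <-> x6)) -> (x1 <-> x6))) <-> x1 = 1 <-> 1 = 1
~((x6 -> (~(x1 <-> ((x1 <-> x6) <-> x6)) -> (x1 <-> x6))) <-> x1) = ~1 = 0
x1 ^ x6 = 1 ^ 0 = 1
x6 -> x1 = 0 -> 1 = 1
x6 <-> (x6 -> x1) = 0 <-> 1 = 0
x6 ^ (x6 <-> (x6 -> x1)) = 0 ^ 0 = 0
(x1 ^ x6) -> (x6 ^ (x6 <-> (x6 -> x1))) = 1 -> 0 = 0
~((x1 ^ x6) -> (x6 ^ (x6 <-> (x6 -> x1)))) = ~0 = 1
x1 -> ~((x1 ^ x6) -> (x6 ^ (x6 <-> (x6 -> x1)))) = 1 -> 1 = 1
~((x6 -> (~(x1 <-> ((x1 <-> x6) <-> x6)) -> (x1 <-> x6))) <-> x1) <-> (x1 -> ~((x1 ^ x6) -> (x6 ^ (x6 <-> (x6 -> x1))))) = 0 <-> 1 = 0

0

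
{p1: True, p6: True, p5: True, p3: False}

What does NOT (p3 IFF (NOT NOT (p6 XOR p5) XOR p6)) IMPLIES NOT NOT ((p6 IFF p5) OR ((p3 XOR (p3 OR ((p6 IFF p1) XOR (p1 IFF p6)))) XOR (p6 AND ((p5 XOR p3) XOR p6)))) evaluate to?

True

p6 XOR p5 = True XOR True = False
NOT (p6 XOR p5) = NOT False = True
NOT NOT (p6 XOR p5) = NOT True = False
NOT NOT (p6 XOR p5) XOR p6 = False XOR True = True
p3 IFF (NOT NOT (p6 XOR p5) XOR p6) = False IFF True = False
NOT (p3 IFF (NOT NOT (p6 XOR p5) XOR p6)) = NOT False = True
p6 IFF p5 = True IFF True = True
p6 IFF p1 = True IFF True = True
p1 IFF p6 = True IFF True = True
(p6 IFF p1) XOR (p1 IFF p6) = True XOR True = False
p3 OR ((p6 IFF p1) XOR (p1 IFF p6)) = False OR False = False
p3 XOR (p3 OR ((p6 IFF p1) XOR (p1 IFF p6))) = False XOR False = False
p5 XOR p3 = True XOR False = True
(p5 XOR p3) XOR p6 = True XOR True = False
p6 AND ((p5 XOR p3) XOR p6) = True AND False = False
(p3 XOR (p3 OR ((p6 IFF p1) XOR (p1 IFF p6)))) XOR (p6 AND ((p5 XOR p3) XOR p6)) = False XOR False = False
(p6 IFF p5) OR ((p3 XOR (p3 OR ((p6 IFF p1) XOR (p1 IFF p6)))) XOR (p6 AND ((p5 XOR p3) XOR p6))) = True OR False = True
NOT ((p6 IFF p5) OR ((p3 XOR (p3 OR ((p6 IFF p1) XOR (p1 IFF p6)))) XOR (p6 AND ((p5 XOR p3) XOR p6)))) = NOT True = False
NOT NOT ((p6 IFF p5) OR ((p3 XOR (p3 OR ((p6 IFF p1) XOR (p1 IFF p6)))) XOR (p6 AND ((p5 XOR p3) XOR p6)))) = NOT False = True
NOT (p3 IFF (NOT NOT (p6 XOR p5) XOR p6)) IMPLIES NOT NOT ((p6 IFF p5) OR ((p3 XOR (p3 OR ((p6 IFF p1) XOR (p1 IFF p6)))) XOR (p6 AND ((p5 XOR p3) XOR p6)))) = True IMPLIES True = True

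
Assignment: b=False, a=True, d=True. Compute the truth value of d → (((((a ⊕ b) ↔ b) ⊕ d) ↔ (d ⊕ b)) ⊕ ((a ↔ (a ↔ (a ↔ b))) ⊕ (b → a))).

a ⊕ b = True ⊕ False = True
(a ⊕ b) ↔ b = True ↔ False = False
((a ⊕ b) ↔ b) ⊕ d = False ⊕ True = True
d ⊕ b = True ⊕ False = True
(((a ⊕ b) ↔ b) ⊕ d) ↔ (d ⊕ b) = True ↔ True = True
a ↔ b = True ↔ False = False
a ↔ (a ↔ b) = True ↔ False = False
a ↔ (a ↔ (a ↔ b)) = True ↔ False = False
b → a = False → True = True
(a ↔ (a ↔ (a ↔ b))) ⊕ (b → a) = False ⊕ True = True
((((a ⊕ b) ↔ b) ⊕ d) ↔ (d ⊕ b)) ⊕ ((a ↔ (a ↔ (a ↔ b))) ⊕ (b → a)) = True ⊕ True = False
d → (((((a ⊕ b) ↔ b) ⊕ d) ↔ (d ⊕ b)) ⊕ ((a ↔ (a ↔ (a ↔ b))) ⊕ (b → a))) = True → False = False

False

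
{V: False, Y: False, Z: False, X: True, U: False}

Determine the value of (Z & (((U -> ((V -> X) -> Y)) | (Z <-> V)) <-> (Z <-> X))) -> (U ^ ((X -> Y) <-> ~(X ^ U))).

V -> X = False -> True = True
(V -> X) -> Y = True -> False = False
U -> ((V -> X) -> Y) = False -> False = True
Z <-> V = False <-> False = True
(U -> ((V -> X) -> Y)) | (Z <-> V) = True | True = True
Z <-> X = False <-> True = False
((U -> ((V -> X) -> Y)) | (Z <-> V)) <-> (Z <-> X) = True <-> False = False
Z & (((U -> ((V -> X) -> Y)) | (Z <-> V)) <-> (Z <-> X)) = False & False = False
X -> Y = True -> False = False
X ^ U = True ^ False = True
~(X ^ U) = ~True = False
(X -> Y) <-> ~(X ^ U) = False <-> False = True
U ^ ((X -> Y) <-> ~(X ^ U)) = False ^ True = True
(Z & (((U -> ((V -> X) -> Y)) | (Z <-> V)) <-> (Z <-> X))) -> (U ^ ((X -> Y) <-> ~(X ^ U))) = False -> True = True

True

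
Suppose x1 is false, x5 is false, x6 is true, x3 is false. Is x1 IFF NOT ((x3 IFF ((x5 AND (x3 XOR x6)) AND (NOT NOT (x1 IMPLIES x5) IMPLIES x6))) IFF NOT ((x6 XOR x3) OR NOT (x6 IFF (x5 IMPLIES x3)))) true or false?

false

x3 XOR x6 = false XOR true = true
x5 AND (x3 XOR x6) = false AND true = false
x1 IMPLIES x5 = false IMPLIES false = true
NOT (x1 IMPLIES x5) = NOT true = false
NOT NOT (x1 IMPLIES x5) = NOT false = true
NOT NOT (x1 IMPLIES x5) IMPLIES x6 = true IMPLIES true = true
(x5 AND (x3 XOR x6)) AND (NOT NOT (x1 IMPLIES x5) IMPLIES x6) = false AND true = false
x3 IFF ((x5 AND (x3 XOR x6)) AND (NOT NOT (x1 IMPLIES x5) IMPLIES x6)) = false IFF false = true
x6 XOR x3 = true XOR false = true
x5 IMPLIES x3 = false IMPLIES false = true
x6 IFF (x5 IMPLIES x3) = true IFF true = true
NOT (x6 IFF (x5 IMPLIES x3)) = NOT true = false
(x6 XOR x3) OR NOT (x6 IFF (x5 IMPLIES x3)) = true OR false = true
NOT ((x6 XOR x3) OR NOT (x6 IFF (x5 IMPLIES x3))) = NOT true = false
(x3 IFF ((x5 AND (x3 XOR x6)) AND (NOT NOT (x1 IMPLIES x5) IMPLIES x6))) IFF NOT ((x6 XOR x3) OR NOT (x6 IFF (x5 IMPLIES x3))) = true IFF false = false
NOT ((x3 IFF ((x5 AND (x3 XOR x6)) AND (NOT NOT (x1 IMPLIES x5) IMPLIES x6))) IFF NOT ((x6 XOR x3) OR NOT (x6 IFF (x5 IMPLIES x3)))) = NOT false = true
x1 IFF NOT ((x3 IFF ((x5 AND (x3 XOR x6)) AND (NOT NOT (x1 IMPLIES x5) IMPLIES x6))) IFF NOT ((x6 XOR x3) OR NOT (x6 IFF (x5 IMPLIES x3)))) = false IFF true = false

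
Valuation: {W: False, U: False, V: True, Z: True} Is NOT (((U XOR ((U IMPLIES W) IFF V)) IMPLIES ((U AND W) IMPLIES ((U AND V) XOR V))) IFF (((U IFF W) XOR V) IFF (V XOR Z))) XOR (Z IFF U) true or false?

False

Substituting W=False, U=False, V=True, Z=True:
U IMPLIES W = False IMPLIES False = True
(U IMPLIES W) IFF V = True IFF True = True
U XOR ((U IMPLIES W) IFF V) = False XOR True = True
U AND W = False AND False = False
U AND V = False AND True = False
(U AND V) XOR V = False XOR True = True
(U AND W) IMPLIES ((U AND V) XOR V) = False IMPLIES True = True
(U XOR ((U IMPLIES W) IFF V)) IMPLIES ((U AND W) IMPLIES ((U AND V) XOR V)) = True IMPLIES True = True
U IFF W = False IFF False = True
(U IFF W) XOR V = True XOR True = False
V XOR Z = True XOR True = False
((U IFF W) XOR V) IFF (V XOR Z) = False IFF False = True
((U XOR ((U IMPLIES W) IFF V)) IMPLIES ((U AND W) IMPLIES ((U AND V) XOR V))) IFF (((U IFF W) XOR V) IFF (V XOR Z)) = True IFF True = True
NOT (((U XOR ((U IMPLIES W) IFF V)) IMPLIES ((U AND W) IMPLIES ((U AND V) XOR V))) IFF (((U IFF W) XOR V) IFF (V XOR Z))) = NOT True = False
Z IFF U = True IFF False = False
NOT (((U XOR ((U IMPLIES W) IFF V)) IMPLIES ((U AND W) IMPLIES ((U AND V) XOR V))) IFF (((U IFF W) XOR V) IFF (V XOR Z))) XOR (Z IFF U) = False XOR False = False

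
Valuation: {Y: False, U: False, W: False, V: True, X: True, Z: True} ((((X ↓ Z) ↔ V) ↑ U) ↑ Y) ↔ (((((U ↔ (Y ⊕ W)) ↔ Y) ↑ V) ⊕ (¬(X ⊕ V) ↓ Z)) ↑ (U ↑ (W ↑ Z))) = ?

False

X ↓ Z = True ↓ True = False
(X ↓ Z) ↔ V = False ↔ True = False
((X ↓ Z) ↔ V) ↑ U = False ↑ False = True
(((X ↓ Z) ↔ V) ↑ U) ↑ Y = True ↑ False = True
Y ⊕ W = False ⊕ False = False
U ↔ (Y ⊕ W) = False ↔ False = True
(U ↔ (Y ⊕ W)) ↔ Y = True ↔ False = False
((U ↔ (Y ⊕ W)) ↔ Y) ↑ V = False ↑ True = True
X ⊕ V = True ⊕ True = False
¬(X ⊕ V) = ¬False = True
¬(X ⊕ V) ↓ Z = True ↓ True = False
(((U ↔ (Y ⊕ W)) ↔ Y) ↑ V) ⊕ (¬(X ⊕ V) ↓ Z) = True ⊕ False = True
W ↑ Z = False ↑ True = True
U ↑ (W ↑ Z) = False ↑ True = True
((((U ↔ (Y ⊕ W)) ↔ Y) ↑ V) ⊕ (¬(X ⊕ V) ↓ Z)) ↑ (U ↑ (W ↑ Z)) = True ↑ True = False
((((X ↓ Z) ↔ V) ↑ U) ↑ Y) ↔ (((((U ↔ (Y ⊕ W)) ↔ Y) ↑ V) ⊕ (¬(X ⊕ V) ↓ Z)) ↑ (U ↑ (W ↑ Z))) = True ↔ False = False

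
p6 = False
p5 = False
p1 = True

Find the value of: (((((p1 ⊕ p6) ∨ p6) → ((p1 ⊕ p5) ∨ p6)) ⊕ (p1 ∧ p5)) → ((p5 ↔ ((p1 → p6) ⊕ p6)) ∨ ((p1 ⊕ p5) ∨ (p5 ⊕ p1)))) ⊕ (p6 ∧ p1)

True

Substituting p6=False, p5=False, p1=True:
p1 ⊕ p6 = True ⊕ False = True
(p1 ⊕ p6) ∨ p6 = True ∨ False = True
p1 ⊕ p5 = True ⊕ False = True
(p1 ⊕ p5) ∨ p6 = True ∨ False = True
((p1 ⊕ p6) ∨ p6) → ((p1 ⊕ p5) ∨ p6) = True → True = True
p1 ∧ p5 = True ∧ False = False
(((p1 ⊕ p6) ∨ p6) → ((p1 ⊕ p5) ∨ p6)) ⊕ (p1 ∧ p5) = True ⊕ False = True
p1 → p6 = True → False = False
(p1 → p6) ⊕ p6 = False ⊕ False = False
p5 ↔ ((p1 → p6) ⊕ p6) = False ↔ False = True
p1 ⊕ p5 = True ⊕ False = True
p5 ⊕ p1 = False ⊕ True = True
(p1 ⊕ p5) ∨ (p5 ⊕ p1) = True ∨ True = True
(p5 ↔ ((p1 → p6) ⊕ p6)) ∨ ((p1 ⊕ p5) ∨ (p5 ⊕ p1)) = True ∨ True = True
((((p1 ⊕ p6) ∨ p6) → ((p1 ⊕ p5) ∨ p6)) ⊕ (p1 ∧ p5)) → ((p5 ↔ ((p1 → p6) ⊕ p6)) ∨ ((p1 ⊕ p5) ∨ (p5 ⊕ p1))) = True → True = True
p6 ∧ p1 = False ∧ True = False
(((((p1 ⊕ p6) ∨ p6) → ((p1 ⊕ p5) ∨ p6)) ⊕ (p1 ∧ p5)) → ((p5 ↔ ((p1 → p6) ⊕ p6)) ∨ ((p1 ⊕ p5) ∨ (p5 ⊕ p1)))) ⊕ (p6 ∧ p1) = True ⊕ False = True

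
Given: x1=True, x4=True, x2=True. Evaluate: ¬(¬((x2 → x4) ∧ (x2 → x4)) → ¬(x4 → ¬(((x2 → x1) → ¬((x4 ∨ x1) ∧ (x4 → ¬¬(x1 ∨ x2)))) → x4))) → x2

True

x2 → x4 = True → True = True
x2 → x4 = True → True = True
(x2 → x4) ∧ (x2 → x4) = True ∧ True = True
¬((x2 → x4) ∧ (x2 → x4)) = ¬True = False
x2 → x1 = True → True = True
x4 ∨ x1 = True ∨ True = True
x1 ∨ x2 = True ∨ True = True
¬(x1 ∨ x2) = ¬True = False
¬¬(x1 ∨ x2) = ¬False = True
x4 → ¬¬(x1 ∨ x2) = True → True = True
(x4 ∨ x1) ∧ (x4 → ¬¬(x1 ∨ x2)) = True ∧ True = True
¬((x4 ∨ x1) ∧ (x4 → ¬¬(x1 ∨ x2))) = ¬True = False
(x2 → x1) → ¬((x4 ∨ x1) ∧ (x4 → ¬¬(x1 ∨ x2))) = True → False = False
((x2 → x1) → ¬((x4 ∨ x1) ∧ (x4 → ¬¬(x1 ∨ x2)))) → x4 = False → True = True
¬(((x2 → x1) → ¬((x4 ∨ x1) ∧ (x4 → ¬¬(x1 ∨ x2)))) → x4) = ¬True = False
x4 → ¬(((x2 → x1) → ¬((x4 ∨ x1) ∧ (x4 → ¬¬(x1 ∨ x2)))) → x4) = True → False = False
¬(x4 → ¬(((x2 → x1) → ¬((x4 ∨ x1) ∧ (x4 → ¬¬(x1 ∨ x2)))) → x4)) = ¬False = True
¬((x2 → x4) ∧ (x2 → x4)) → ¬(x4 → ¬(((x2 → x1) → ¬((x4 ∨ x1) ∧ (x4 → ¬¬(x1 ∨ x2)))) → x4)) = False → True = True
¬(¬((x2 → x4) ∧ (x2 → x4)) → ¬(x4 → ¬(((x2 → x1) → ¬((x4 ∨ x1) ∧ (x4 → ¬¬(x1 ∨ x2)))) → x4))) = ¬True = False
¬(¬((x2 → x4) ∧ (x2 → x4)) → ¬(x4 → ¬(((x2 → x1) → ¬((x4 ∨ x1) ∧ (x4 → ¬¬(x1 ∨ x2)))) → x4))) → x2 = False → True = True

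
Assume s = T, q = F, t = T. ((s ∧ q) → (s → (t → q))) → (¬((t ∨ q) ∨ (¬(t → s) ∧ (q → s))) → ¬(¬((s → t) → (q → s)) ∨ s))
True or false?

Substituting s=T, q=F, t=T:
s ∧ q = T ∧ F = F
t → q = T → F = F
s → (t → q) = T → F = F
(s ∧ q) → (s → (t → q)) = F → F = T
t ∨ q = T ∨ F = T
t → s = T → T = T
¬(t → s) = ¬T = F
q → s = F → T = T
¬(t → s) ∧ (q → s) = F ∧ T = F
(t ∨ q) ∨ (¬(t → s) ∧ (q → s)) = T ∨ F = T
¬((t ∨ q) ∨ (¬(t → s) ∧ (q → s))) = ¬T = F
s → t = T → T = T
q → s = F → T = T
(s → t) → (q → s) = T → T = T
¬((s → t) → (q → s)) = ¬T = F
¬((s → t) → (q → s)) ∨ s = F ∨ T = T
¬(¬((s → t) → (q → s)) ∨ s) = ¬T = F
¬((t ∨ q) ∨ (¬(t → s) ∧ (q → s))) → ¬(¬((s → t) → (q → s)) ∨ s) = F → F = T
((s ∧ q) → (s → (t → q))) → (¬((t ∨ q) ∨ (¬(t → s) ∧ (q → s))) → ¬(¬((s → t) → (q → s)) ∨ s)) = T → T = T

T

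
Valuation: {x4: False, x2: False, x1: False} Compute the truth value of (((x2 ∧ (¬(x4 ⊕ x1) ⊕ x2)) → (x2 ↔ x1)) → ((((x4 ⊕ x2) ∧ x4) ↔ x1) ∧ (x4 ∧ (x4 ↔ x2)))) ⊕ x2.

x4 ⊕ x1 = False ⊕ False = False
¬(x4 ⊕ x1) = ¬False = True
¬(x4 ⊕ x1) ⊕ x2 = True ⊕ False = True
x2 ∧ (¬(x4 ⊕ x1) ⊕ x2) = False ∧ True = False
x2 ↔ x1 = False ↔ False = True
(x2 ∧ (¬(x4 ⊕ x1) ⊕ x2)) → (x2 ↔ x1) = False → True = True
x4 ⊕ x2 = False ⊕ False = False
(x4 ⊕ x2) ∧ x4 = False ∧ False = False
((x4 ⊕ x2) ∧ x4) ↔ x1 = False ↔ False = True
x4 ↔ x2 = False ↔ False = True
x4 ∧ (x4 ↔ x2) = False ∧ True = False
(((x4 ⊕ x2) ∧ x4) ↔ x1) ∧ (x4 ∧ (x4 ↔ x2)) = True ∧ False = False
((x2 ∧ (¬(x4 ⊕ x1) ⊕ x2)) → (x2 ↔ x1)) → ((((x4 ⊕ x2) ∧ x4) ↔ x1) ∧ (x4 ∧ (x4 ↔ x2))) = True → False = False
(((x2 ∧ (¬(x4 ⊕ x1) ⊕ x2)) → (x2 ↔ x1)) → ((((x4 ⊕ x2) ∧ x4) ↔ x1) ∧ (x4 ∧ (x4 ↔ x2)))) ⊕ x2 = False ⊕ False = False

False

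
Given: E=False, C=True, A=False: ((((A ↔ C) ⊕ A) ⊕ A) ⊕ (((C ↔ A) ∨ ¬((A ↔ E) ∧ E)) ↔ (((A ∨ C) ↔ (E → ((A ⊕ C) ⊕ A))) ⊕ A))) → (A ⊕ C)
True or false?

True

Substituting E=False, C=True, A=False:
A ↔ C = False ↔ True = False
(A ↔ C) ⊕ A = False ⊕ False = False
((A ↔ C) ⊕ A) ⊕ A = False ⊕ False = False
C ↔ A = True ↔ False = False
A ↔ E = False ↔ False = True
(A ↔ E) ∧ E = True ∧ False = False
¬((A ↔ E) ∧ E) = ¬False = True
(C ↔ A) ∨ ¬((A ↔ E) ∧ E) = False ∨ True = True
A ∨ C = False ∨ True = True
A ⊕ C = False ⊕ True = True
(A ⊕ C) ⊕ A = True ⊕ False = True
E → ((A ⊕ C) ⊕ A) = False → True = True
(A ∨ C) ↔ (E → ((A ⊕ C) ⊕ A)) = True ↔ True = True
((A ∨ C) ↔ (E → ((A ⊕ C) ⊕ A))) ⊕ A = True ⊕ False = True
((C ↔ A) ∨ ¬((A ↔ E) ∧ E)) ↔ (((A ∨ C) ↔ (E → ((A ⊕ C) ⊕ A))) ⊕ A) = True ↔ True = True
(((A ↔ C) ⊕ A) ⊕ A) ⊕ (((C ↔ A) ∨ ¬((A ↔ E) ∧ E)) ↔ (((A ∨ C) ↔ (E → ((A ⊕ C) ⊕ A))) ⊕ A)) = False ⊕ True = True
A ⊕ C = False ⊕ True = True
((((A ↔ C) ⊕ A) ⊕ A) ⊕ (((C ↔ A) ∨ ¬((A ↔ E) ∧ E)) ↔ (((A ∨ C) ↔ (E → ((A ⊕ C) ⊕ A))) ⊕ A))) → (A ⊕ C) = True → True = True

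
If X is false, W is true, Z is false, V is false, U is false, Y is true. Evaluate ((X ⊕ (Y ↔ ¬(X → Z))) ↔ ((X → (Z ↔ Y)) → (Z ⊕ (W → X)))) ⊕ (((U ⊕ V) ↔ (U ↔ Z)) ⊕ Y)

Substituting X=False, W=True, Z=False, V=False, U=False, Y=True:
X → Z = False → False = True
¬(X → Z) = ¬True = False
Y ↔ ¬(X → Z) = True ↔ False = False
X ⊕ (Y ↔ ¬(X → Z)) = False ⊕ False = False
Z ↔ Y = False ↔ True = False
X → (Z ↔ Y) = False → False = True
W → X = True → False = False
Z ⊕ (W → X) = False ⊕ False = False
(X → (Z ↔ Y)) → (Z ⊕ (W → X)) = True → False = False
(X ⊕ (Y ↔ ¬(X → Z))) ↔ ((X → (Z ↔ Y)) → (Z ⊕ (W → X))) = False ↔ False = True
U ⊕ V = False ⊕ False = False
U ↔ Z = False ↔ False = True
(U ⊕ V) ↔ (U ↔ Z) = False ↔ True = False
((U ⊕ V) ↔ (U ↔ Z)) ⊕ Y = False ⊕ True = True
((X ⊕ (Y ↔ ¬(X → Z))) ↔ ((X → (Z ↔ Y)) → (Z ⊕ (W → X)))) ⊕ (((U ⊕ V) ↔ (U ↔ Z)) ⊕ Y) = True ⊕ True = False

False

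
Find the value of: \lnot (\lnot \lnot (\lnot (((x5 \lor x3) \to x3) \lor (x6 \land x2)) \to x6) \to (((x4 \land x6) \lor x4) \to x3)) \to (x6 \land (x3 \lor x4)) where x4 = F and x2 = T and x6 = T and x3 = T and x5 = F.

T

x5 \lor x3 = F \lor T = T
(x5 \lor x3) \to x3 = T \to T = T
x6 \land x2 = T \land T = T
((x5 \lor x3) \to x3) \lor (x6 \land x2) = T \lor T = T
\lnot (((x5 \lor x3) \to x3) \lor (x6 \land x2)) = \lnot T = F
\lnot (((x5 \lor x3) \to x3) \lor (x6 \land x2)) \to x6 = F \to T = T
\lnot (\lnot (((x5 \lor x3) \to x3) \lor (x6 \land x2)) \to x6) = \lnot T = F
\lnot \lnot (\lnot (((x5 \lor x3) \to x3) \lor (x6 \land x2)) \to x6) = \lnot F = T
x4 \land x6 = F \land T = F
(x4 \land x6) \lor x4 = F \lor F = F
((x4 \land x6) \lor x4) \to x3 = F \to T = T
\lnot \lnot (\lnot (((x5 \lor x3) \to x3) \lor (x6 \land x2)) \to x6) \to (((x4 \land x6) \lor x4) \to x3) = T \to T = T
\lnot (\lnot \lnot (\lnot (((x5 \lor x3) \to x3) \lor (x6 \land x2)) \to x6) \to (((x4 \land x6) \lor x4) \to x3)) = \lnot T = F
x3 \lor x4 = T \lor F = T
x6 \land (x3 \lor x4) = T \land T = T
\lnot (\lnot \lnot (\lnot (((x5 \lor x3) \to x3) \lor (x6 \land x2)) \to x6) \to (((x4 \land x6) \lor x4) \to x3)) \to (x6 \land (x3 \lor x4)) = F \to T = T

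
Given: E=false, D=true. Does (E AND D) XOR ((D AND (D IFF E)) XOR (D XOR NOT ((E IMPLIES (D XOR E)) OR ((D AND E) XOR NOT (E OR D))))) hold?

true

E AND D = false AND true = false
D IFF E = true IFF false = false
D AND (D IFF E) = true AND false = false
D XOR E = true XOR false = true
E IMPLIES (D XOR E) = false IMPLIES true = true
D AND E = true AND false = false
E OR D = false OR true = true
NOT (E OR D) = NOT true = false
(D AND E) XOR NOT (E OR D) = false XOR false = false
(E IMPLIES (D XOR E)) OR ((D AND E) XOR NOT (E OR D)) = true OR false = true
NOT ((E IMPLIES (D XOR E)) OR ((D AND E) XOR NOT (E OR D))) = NOT true = false
D XOR NOT ((E IMPLIES (D XOR E)) OR ((D AND E) XOR NOT (E OR D))) = true XOR false = true
(D AND (D IFF E)) XOR (D XOR NOT ((E IMPLIES (D XOR E)) OR ((D AND E) XOR NOT (E OR D)))) = false XOR true = true
(E AND D) XOR ((D AND (D IFF E)) XOR (D XOR NOT ((E IMPLIES (D XOR E)) OR ((D AND E) XOR NOT (E OR D))))) = false XOR true = true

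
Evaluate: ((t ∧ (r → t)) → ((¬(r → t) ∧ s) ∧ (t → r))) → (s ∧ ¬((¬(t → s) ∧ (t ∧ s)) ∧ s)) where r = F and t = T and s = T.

T

r → t = F → T = T
t ∧ (r → t) = T ∧ T = T
r → t = F → T = T
¬(r → t) = ¬T = F
¬(r → t) ∧ s = F ∧ T = F
t → r = T → F = F
(¬(r → t) ∧ s) ∧ (t → r) = F ∧ F = F
(t ∧ (r → t)) → ((¬(r → t) ∧ s) ∧ (t → r)) = T → F = F
t → s = T → T = T
¬(t → s) = ¬T = F
t ∧ s = T ∧ T = T
¬(t → s) ∧ (t ∧ s) = F ∧ T = F
(¬(t → s) ∧ (t ∧ s)) ∧ s = F ∧ T = F
¬((¬(t → s) ∧ (t ∧ s)) ∧ s) = ¬F = T
s ∧ ¬((¬(t → s) ∧ (t ∧ s)) ∧ s) = T ∧ T = T
((t ∧ (r → t)) → ((¬(r → t) ∧ s) ∧ (t → r))) → (s ∧ ¬((¬(t → s) ∧ (t ∧ s)) ∧ s)) = F → T = T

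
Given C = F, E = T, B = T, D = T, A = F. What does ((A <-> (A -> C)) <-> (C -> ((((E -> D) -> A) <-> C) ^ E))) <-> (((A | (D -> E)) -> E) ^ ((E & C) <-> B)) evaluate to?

F

Substituting C=F, E=T, B=T, D=T, A=F:
A -> C = F -> F = T
A <-> (A -> C) = F <-> T = F
E -> D = T -> T = T
(E -> D) -> A = T -> F = F
((E -> D) -> A) <-> C = F <-> F = T
(((E -> D) -> A) <-> C) ^ E = T ^ T = F
C -> ((((E -> D) -> A) <-> C) ^ E) = F -> F = T
(A <-> (A -> C)) <-> (C -> ((((E -> D) -> A) <-> C) ^ E)) = F <-> T = F
D -> E = T -> T = T
A | (D -> E) = F | T = T
(A | (D -> E)) -> E = T -> T = T
E & C = T & F = F
(E & C) <-> B = F <-> T = F
((A | (D -> E)) -> E) ^ ((E & C) <-> B) = T ^ F = T
((A <-> (A -> C)) <-> (C -> ((((E -> D) -> A) <-> C) ^ E))) <-> (((A | (D -> E)) -> E) ^ ((E & C) <-> B)) = F <-> T = F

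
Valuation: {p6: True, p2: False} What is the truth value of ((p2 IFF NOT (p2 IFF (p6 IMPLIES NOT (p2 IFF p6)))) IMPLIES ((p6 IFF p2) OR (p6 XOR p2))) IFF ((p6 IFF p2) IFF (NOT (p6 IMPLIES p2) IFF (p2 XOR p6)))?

p2 IFF p6 = False IFF True = False
NOT (p2 IFF p6) = NOT False = True
p6 IMPLIES NOT (p2 IFF p6) = True IMPLIES True = True
p2 IFF (p6 IMPLIES NOT (p2 IFF p6)) = False IFF True = False
NOT (p2 IFF (p6 IMPLIES NOT (p2 IFF p6))) = NOT False = True
p2 IFF NOT (p2 IFF (p6 IMPLIES NOT (p2 IFF p6))) = False IFF True = False
p6 IFF p2 = True IFF False = False
p6 XOR p2 = True XOR False = True
(p6 IFF p2) OR (p6 XOR p2) = False OR True = True
(p2 IFF NOT (p2 IFF (p6 IMPLIES NOT (p2 IFF p6)))) IMPLIES ((p6 IFF p2) OR (p6 XOR p2)) = False IMPLIES True = True
p6 IFF p2 = True IFF False = False
p6 IMPLIES p2 = True IMPLIES False = False
NOT (p6 IMPLIES p2) = NOT False = True
p2 XOR p6 = False XOR True = True
NOT (p6 IMPLIES p2) IFF (p2 XOR p6) = True IFF True = True
(p6 IFF p2) IFF (NOT (p6 IMPLIES p2) IFF (p2 XOR p6)) = False IFF True = False
((p2 IFF NOT (p2 IFF (p6 IMPLIES NOT (p2 IFF p6)))) IMPLIES ((p6 IFF p2) OR (p6 XOR p2))) IFF ((p6 IFF p2) IFF (NOT (p6 IMPLIES p2) IFF (p2 XOR p6))) = True IFF False = False

False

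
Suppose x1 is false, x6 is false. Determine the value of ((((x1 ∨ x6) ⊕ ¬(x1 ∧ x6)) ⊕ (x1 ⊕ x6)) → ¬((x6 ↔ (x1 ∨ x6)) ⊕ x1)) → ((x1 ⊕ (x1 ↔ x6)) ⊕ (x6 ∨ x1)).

True

x1 ∨ x6 = False ∨ False = False
x1 ∧ x6 = False ∧ False = False
¬(x1 ∧ x6) = ¬False = True
(x1 ∨ x6) ⊕ ¬(x1 ∧ x6) = False ⊕ True = True
x1 ⊕ x6 = False ⊕ False = False
((x1 ∨ x6) ⊕ ¬(x1 ∧ x6)) ⊕ (x1 ⊕ x6) = True ⊕ False = True
x1 ∨ x6 = False ∨ False = False
x6 ↔ (x1 ∨ x6) = False ↔ False = True
(x6 ↔ (x1 ∨ x6)) ⊕ x1 = True ⊕ False = True
¬((x6 ↔ (x1 ∨ x6)) ⊕ x1) = ¬True = False
(((x1 ∨ x6) ⊕ ¬(x1 ∧ x6)) ⊕ (x1 ⊕ x6)) → ¬((x6 ↔ (x1 ∨ x6)) ⊕ x1) = True → False = False
x1 ↔ x6 = False ↔ False = True
x1 ⊕ (x1 ↔ x6) = False ⊕ True = True
x6 ∨ x1 = False ∨ False = False
(x1 ⊕ (x1 ↔ x6)) ⊕ (x6 ∨ x1) = True ⊕ False = True
((((x1 ∨ x6) ⊕ ¬(x1 ∧ x6)) ⊕ (x1 ⊕ x6)) → ¬((x6 ↔ (x1 ∨ x6)) ⊕ x1)) → ((x1 ⊕ (x1 ↔ x6)) ⊕ (x6 ∨ x1)) = False → True = True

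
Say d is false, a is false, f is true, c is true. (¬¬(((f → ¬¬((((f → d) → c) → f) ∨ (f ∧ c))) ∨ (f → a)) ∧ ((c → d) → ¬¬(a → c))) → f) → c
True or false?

True

f → d = True → False = False
(f → d) → c = False → True = True
((f → d) → c) → f = True → True = True
f ∧ c = True ∧ True = True
(((f → d) → c) → f) ∨ (f ∧ c) = True ∨ True = True
¬((((f → d) → c) → f) ∨ (f ∧ c)) = ¬True = False
¬¬((((f → d) → c) → f) ∨ (f ∧ c)) = ¬False = True
f → ¬¬((((f → d) → c) → f) ∨ (f ∧ c)) = True → True = True
f → a = True → False = False
(f → ¬¬((((f → d) → c) → f) ∨ (f ∧ c))) ∨ (f → a) = True ∨ False = True
c → d = True → False = False
a → c = False → True = True
¬(a → c) = ¬True = False
¬¬(a → c) = ¬False = True
(c → d) → ¬¬(a → c) = False → True = True
((f → ¬¬((((f → d) → c) → f) ∨ (f ∧ c))) ∨ (f → a)) ∧ ((c → d) → ¬¬(a → c)) = True ∧ True = True
¬(((f → ¬¬((((f → d) → c) → f) ∨ (f ∧ c))) ∨ (f → a)) ∧ ((c → d) → ¬¬(a → c))) = ¬True = False
¬¬(((f → ¬¬((((f → d) → c) → f) ∨ (f ∧ c))) ∨ (f → a)) ∧ ((c → d) → ¬¬(a → c))) = ¬False = True
¬¬(((f → ¬¬((((f → d) → c) → f) ∨ (f ∧ c))) ∨ (f → a)) ∧ ((c → d) → ¬¬(a → c))) → f = True → True = True
(¬¬(((f → ¬¬((((f → d) → c) → f) ∨ (f ∧ c))) ∨ (f → a)) ∧ ((c → d) → ¬¬(a → c))) → f) → c = True → True = True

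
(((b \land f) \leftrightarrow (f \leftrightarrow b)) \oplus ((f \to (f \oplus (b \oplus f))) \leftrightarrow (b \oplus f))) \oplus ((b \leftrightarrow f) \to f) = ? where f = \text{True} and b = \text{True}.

Substituting f=\text{True}, b=\text{True}:
b \land f = \text{True} \land \text{True} = \text{True}
f \leftrightarrow b = \text{True} \leftrightarrow \text{True} = \text{True}
(b \land f) \leftrightarrow (f \leftrightarrow b) = \text{True} \leftrightarrow \text{True} = \text{True}
b \oplus f = \text{True} \oplus \text{True} = \text{False}
f \oplus (b \oplus f) = \text{True} \oplus \text{False} = \text{True}
f \to (f \oplus (b \oplus f)) = \text{True} \to \text{True} = \text{True}
b \oplus f = \text{True} \oplus \text{True} = \text{False}
(f \to (f \oplus (b \oplus f))) \leftrightarrow (b \oplus f) = \text{True} \leftrightarrow \text{False} = \text{False}
((b \land f) \leftrightarrow (f \leftrightarrow b)) \oplus ((f \to (f \oplus (b \oplus f))) \leftrightarrow (b \oplus f)) = \text{True} \oplus \text{False} = \text{True}
b \leftrightarrow f = \text{True} \leftrightarrow \text{True} = \text{True}
(b \leftrightarrow f) \to f = \text{True} \to \text{True} = \text{True}
(((b \land f) \leftrightarrow (f \leftrightarrow b)) \oplus ((f \to (f \oplus (b \oplus f))) \leftrightarrow (b \oplus f))) \oplus ((b \leftrightarrow f) \to f) = \text{True} \oplus \text{True} = \text{False}

\text{False}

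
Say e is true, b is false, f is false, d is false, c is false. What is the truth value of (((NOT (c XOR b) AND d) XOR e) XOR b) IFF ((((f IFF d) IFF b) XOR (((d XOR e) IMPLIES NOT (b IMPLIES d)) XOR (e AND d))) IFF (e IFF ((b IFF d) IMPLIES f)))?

c XOR b = false XOR false = false
NOT (c XOR b) = NOT false = true
NOT (c XOR b) AND d = true AND false = false
(NOT (c XOR b) AND d) XOR e = false XOR true = true
((NOT (c XOR b) AND d) XOR e) XOR b = true XOR false = true
f IFF d = false IFF false = true
(f IFF d) IFF b = true IFF false = false
d XOR e = false XOR true = true
b IMPLIES d = false IMPLIES false = true
NOT (b IMPLIES d) = NOT true = false
(d XOR e) IMPLIES NOT (b IMPLIES d) = true IMPLIES false = false
e AND d = true AND false = false
((d XOR e) IMPLIES NOT (b IMPLIES d)) XOR (e AND d) = false XOR false = false
((f IFF d) IFF b) XOR (((d XOR e) IMPLIES NOT (b IMPLIES d)) XOR (e AND d)) = false XOR false = false
b IFF d = false IFF false = true
(b IFF d) IMPLIES f = true IMPLIES false = false
e IFF ((b IFF d) IMPLIES f) = true IFF false = false
(((f IFF d) IFF b) XOR (((d XOR e) IMPLIES NOT (b IMPLIES d)) XOR (e AND d))) IFF (e IFF ((b IFF d) IMPLIES f)) = false IFF false = true
(((NOT (c XOR b) AND d) XOR e) XOR b) IFF ((((f IFF d) IFF b) XOR (((d XOR e) IMPLIES NOT (b IMPLIES d)) XOR (e AND d))) IFF (e IFF ((b IFF d) IMPLIES f))) = true IFF true = true

true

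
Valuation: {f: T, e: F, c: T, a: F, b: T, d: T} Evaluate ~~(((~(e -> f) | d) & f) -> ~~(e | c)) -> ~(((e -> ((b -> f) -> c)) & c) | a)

F

e -> f = F -> T = T
~(e -> f) = ~T = F
~(e -> f) | d = F | T = T
(~(e -> f) | d) & f = T & T = T
e | c = F | T = T
~(e | c) = ~T = F
~~(e | c) = ~F = T
((~(e -> f) | d) & f) -> ~~(e | c) = T -> T = T
~(((~(e -> f) | d) & f) -> ~~(e | c)) = ~T = F
~~(((~(e -> f) | d) & f) -> ~~(e | c)) = ~F = T
b -> f = T -> T = T
(b -> f) -> c = T -> T = T
e -> ((b -> f) -> c) = F -> T = T
(e -> ((b -> f) -> c)) & c = T & T = T
((e -> ((b -> f) -> c)) & c) | a = T | F = T
~(((e -> ((b -> f) -> c)) & c) | a) = ~T = F
~~(((~(e -> f) | d) & f) -> ~~(e | c)) -> ~(((e -> ((b -> f) -> c)) & c) | a) = T -> F = F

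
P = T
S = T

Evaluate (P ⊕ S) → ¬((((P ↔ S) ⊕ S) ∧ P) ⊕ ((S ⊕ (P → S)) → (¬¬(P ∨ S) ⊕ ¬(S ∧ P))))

P ⊕ S = T ⊕ T = F
P ↔ S = T ↔ T = T
(P ↔ S) ⊕ S = T ⊕ T = F
((P ↔ S) ⊕ S) ∧ P = F ∧ T = F
P → S = T → T = T
S ⊕ (P → S) = T ⊕ T = F
P ∨ S = T ∨ T = T
¬(P ∨ S) = ¬T = F
¬¬(P ∨ S) = ¬F = T
S ∧ P = T ∧ T = T
¬(S ∧ P) = ¬T = F
¬¬(P ∨ S) ⊕ ¬(S ∧ P) = T ⊕ F = T
(S ⊕ (P → S)) → (¬¬(P ∨ S) ⊕ ¬(S ∧ P)) = F → T = T
(((P ↔ S) ⊕ S) ∧ P) ⊕ ((S ⊕ (P → S)) → (¬¬(P ∨ S) ⊕ ¬(S ∧ P))) = F ⊕ T = T
¬((((P ↔ S) ⊕ S) ∧ P) ⊕ ((S ⊕ (P → S)) → (¬¬(P ∨ S) ⊕ ¬(S ∧ P)))) = ¬T = F
(P ⊕ S) → ¬((((P ↔ S) ⊕ S) ∧ P) ⊕ ((S ⊕ (P → S)) → (¬¬(P ∨ S) ⊕ ¬(S ∧ P)))) = F → F = T

T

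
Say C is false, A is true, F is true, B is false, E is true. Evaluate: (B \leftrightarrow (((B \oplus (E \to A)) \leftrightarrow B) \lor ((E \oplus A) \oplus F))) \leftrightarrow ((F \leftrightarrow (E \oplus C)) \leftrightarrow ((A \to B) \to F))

E \to A = \text{True} \to \text{True} = \text{True}
B \oplus (E \to A) = \text{False} \oplus \text{True} = \text{True}
(B \oplus (E \to A)) \leftrightarrow B = \text{True} \leftrightarrow \text{False} = \text{False}
E \oplus A = \text{True} \oplus \text{True} = \text{False}
(E \oplus A) \oplus F = \text{False} \oplus \text{True} = \text{True}
((B \oplus (E \to A)) \leftrightarrow B) \lor ((E \oplus A) \oplus F) = \text{False} \lor \text{True} = \text{True}
B \leftrightarrow (((B \oplus (E \to A)) \leftrightarrow B) \lor ((E \oplus A) \oplus F)) = \text{False} \leftrightarrow \text{True} = \text{False}
E \oplus C = \text{True} \oplus \text{False} = \text{True}
F \leftrightarrow (E \oplus C) = \text{True} \leftrightarrow \text{True} = \text{True}
A \to B = \text{True} \to \text{False} = \text{False}
(A \to B) \to F = \text{False} \to \text{True} = \text{True}
(F \leftrightarrow (E \oplus C)) \leftrightarrow ((A \to B) \to F) = \text{True} \leftrightarrow \text{True} = \text{True}
(B \leftrightarrow (((B \oplus (E \to A)) \leftrightarrow B) \lor ((E \oplus A) \oplus F))) \leftrightarrow ((F \leftrightarrow (E \oplus C)) \leftrightarrow ((A \to B) \to F)) = \text{False} \leftrightarrow \text{True} = \text{False}

\text{False}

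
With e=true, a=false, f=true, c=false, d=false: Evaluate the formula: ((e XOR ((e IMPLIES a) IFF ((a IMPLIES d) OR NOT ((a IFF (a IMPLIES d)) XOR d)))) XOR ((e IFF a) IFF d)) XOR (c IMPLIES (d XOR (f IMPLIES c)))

true

e IMPLIES a = true IMPLIES false = false
a IMPLIES d = false IMPLIES false = true
a IMPLIES d = false IMPLIES false = true
a IFF (a IMPLIES d) = false IFF true = false
(a IFF (a IMPLIES d)) XOR d = false XOR false = false
NOT ((a IFF (a IMPLIES d)) XOR d) = NOT false = true
(a IMPLIES d) OR NOT ((a IFF (a IMPLIES d)) XOR d) = true OR true = true
(e IMPLIES a) IFF ((a IMPLIES d) OR NOT ((a IFF (a IMPLIES d)) XOR d)) = false IFF true = false
e XOR ((e IMPLIES a) IFF ((a IMPLIES d) OR NOT ((a IFF (a IMPLIES d)) XOR d))) = true XOR false = true
e IFF a = true IFF false = false
(e IFF a) IFF d = false IFF false = true
(e XOR ((e IMPLIES a) IFF ((a IMPLIES d) OR NOT ((a IFF (a IMPLIES d)) XOR d)))) XOR ((e IFF a) IFF d) = true XOR true = false
f IMPLIES c = true IMPLIES false = false
d XOR (f IMPLIES c) = false XOR false = false
c IMPLIES (d XOR (f IMPLIES c)) = false IMPLIES false = true
((e XOR ((e IMPLIES a) IFF ((a IMPLIES d) OR NOT ((a IFF (a IMPLIES d)) XOR d)))) XOR ((e IFF a) IFF d)) XOR (c IMPLIES (d XOR (f IMPLIES c))) = false XOR true = true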